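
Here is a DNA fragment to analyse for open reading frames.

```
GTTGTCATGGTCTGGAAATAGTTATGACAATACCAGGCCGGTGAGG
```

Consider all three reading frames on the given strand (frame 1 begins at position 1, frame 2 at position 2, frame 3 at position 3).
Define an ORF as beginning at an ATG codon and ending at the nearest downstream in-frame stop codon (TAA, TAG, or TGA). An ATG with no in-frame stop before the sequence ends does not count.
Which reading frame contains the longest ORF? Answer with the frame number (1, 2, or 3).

3

Frame 1: GTT GTC ATG GTC TGG AAA TAG TTA TGA CAA TAC CAG GCC GGT GAG — ATG at 7, stop TAG at 19 → 15 nt.
Frame 2: TTG TCA TGG TCT GGA AAT AGT TAT GAC AAT ACC AGG CCG GTG AGG — no ATG→stop ORF.
Frame 3: TGT CAT GGT CTG GAA ATA GTT ATG ACA ATA CCA GGC CGG TGA — ATG at 24, stop TGA at 42 → 21 nt.
Longest ORF is 21 nt in frame 3 (positions 24–44).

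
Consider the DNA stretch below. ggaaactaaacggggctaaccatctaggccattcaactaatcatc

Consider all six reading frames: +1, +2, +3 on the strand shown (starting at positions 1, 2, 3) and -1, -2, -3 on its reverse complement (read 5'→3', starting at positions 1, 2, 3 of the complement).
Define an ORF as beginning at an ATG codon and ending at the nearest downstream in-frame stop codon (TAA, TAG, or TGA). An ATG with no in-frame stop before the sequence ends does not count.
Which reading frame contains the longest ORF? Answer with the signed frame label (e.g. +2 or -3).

-2

Reverse complement (5'→3'): GATGATTAGTTGAATGGCCTAGATGGTTAGCCCCGTTTAGTTTCC
Frame +1: GGA AAC TAA ACG GGG CTA ACC ATC TAG GCC ATT CAA CTA ATC ATC — no ATG→stop ORF.
Frame +2: GAA ACT AAA CGG GGC TAA CCA TCT AGG CCA TTC AAC TAA TCA — no ATG→stop ORF.
Frame +3: AAA CTA AAC GGG GCT AAC CAT CTA GGC CAT TCA ACT AAT CAT — no ATG→stop ORF.
Frame -1: GAT GAT TAG TTG AAT GGC CTA GAT GGT TAG CCC CGT TTA GTT TCC — no ATG→stop ORF.
Frame -2: ATG ATT AGT TGA ATG GCC TAG ATG GTT AGC CCC GTT TAG TTT — ATG at 2, stop TGA at 11 → 12 nt; ATG at 14, stop TAG at 20 → 9 nt; ATG at 23, stop TAG at 38 → 18 nt.
Frame -3: TGA TTA GTT GAA TGG CCT AGA TGG TTA GCC CCG TTT AGT TTC — no ATG→stop ORF.
Longest ORF is 18 nt in frame -2 (positions 23–40).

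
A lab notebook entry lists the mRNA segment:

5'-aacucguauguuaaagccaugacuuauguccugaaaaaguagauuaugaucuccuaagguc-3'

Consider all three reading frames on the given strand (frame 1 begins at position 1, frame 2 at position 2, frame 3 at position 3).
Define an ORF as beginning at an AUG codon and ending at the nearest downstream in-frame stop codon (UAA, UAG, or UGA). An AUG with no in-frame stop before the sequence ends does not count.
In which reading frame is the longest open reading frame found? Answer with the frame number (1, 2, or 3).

Frame 1: AAC UCG UAU GUU AAA GCC AUG ACU UAU GUC CUG AAA AAG UAG AUU AUG AUC UCC UAA GGU — AUG at 19, stop UAG at 40 → 24 nt; AUG at 46, stop UAA at 55 → 12 nt.
Frame 2: ACU CGU AUG UUA AAG CCA UGA CUU AUG UCC UGA AAA AGU AGA UUA UGA UCU CCU AAG GUC — AUG at 8, stop UGA at 20 → 15 nt; AUG at 26, stop UGA at 32 → 9 nt.
Frame 3: CUC GUA UGU UAA AGC CAU GAC UUA UGU CCU GAA AAA GUA GAU UAU GAU CUC CUA AGG — no AUG→stop ORF.
Longest ORF is 24 nt in frame 1 (positions 19–42).

1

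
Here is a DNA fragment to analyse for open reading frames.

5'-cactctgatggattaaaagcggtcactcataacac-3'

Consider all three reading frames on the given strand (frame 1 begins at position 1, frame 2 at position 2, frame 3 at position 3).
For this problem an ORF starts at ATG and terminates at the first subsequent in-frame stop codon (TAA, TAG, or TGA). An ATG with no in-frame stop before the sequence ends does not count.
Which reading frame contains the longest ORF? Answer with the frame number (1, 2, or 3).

2

Frame 1: CAC TCT GAT GGA TTA AAA GCG GTC ACT CAT AAC — no ATG→stop ORF.
Frame 2: ACT CTG ATG GAT TAA AAG CGG TCA CTC ATA ACA — ATG at 8, stop TAA at 14 → 9 nt.
Frame 3: CTC TGA TGG ATT AAA AGC GGT CAC TCA TAA CAC — no ATG→stop ORF.
Longest ORF is 9 nt in frame 2 (positions 8–16).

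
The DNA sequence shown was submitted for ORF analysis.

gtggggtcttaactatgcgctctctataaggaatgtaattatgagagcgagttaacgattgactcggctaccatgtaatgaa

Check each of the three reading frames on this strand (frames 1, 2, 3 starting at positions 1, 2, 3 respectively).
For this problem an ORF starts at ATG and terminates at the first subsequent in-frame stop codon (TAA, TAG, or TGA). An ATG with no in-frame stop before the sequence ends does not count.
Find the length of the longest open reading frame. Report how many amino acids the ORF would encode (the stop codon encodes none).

Frame 1: GTG GGG TCT TAA CTA TGC GCT CTC TAT AAG GAA TGT AAT TAT GAG AGC GAG TTA ACG ATT GAC TCG GCT ACC ATG TAA TGA — ATG at 73, stop TAA at 76 → 6 nt.
Frame 2: TGG GGT CTT AAC TAT GCG CTC TCT ATA AGG AAT GTA ATT ATG AGA GCG AGT TAA CGA TTG ACT CGG CTA CCA TGT AAT GAA — ATG at 41, stop TAA at 53 → 15 nt.
Frame 3: GGG GTC TTA ACT ATG CGC TCT CTA TAA GGA ATG TAA TTA TGA GAG CGA GTT AAC GAT TGA CTC GGC TAC CAT GTA ATG — ATG at 15, stop TAA at 27 → 15 nt; ATG at 33, stop TAA at 36 → 6 nt.
Longest: frame 2, positions 41–55, 15 nt = 5 codons = 4 aa. → 4 amino acids.

4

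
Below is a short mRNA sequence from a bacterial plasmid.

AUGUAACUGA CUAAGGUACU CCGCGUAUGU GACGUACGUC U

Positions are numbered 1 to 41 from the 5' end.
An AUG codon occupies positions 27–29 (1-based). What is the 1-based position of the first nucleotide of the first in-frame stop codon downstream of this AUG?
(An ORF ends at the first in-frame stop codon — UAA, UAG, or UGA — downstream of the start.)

30

Codons from position 27: AUG (27–29), UGA (30–32).
UGA is a stop codon; it begins at position 30.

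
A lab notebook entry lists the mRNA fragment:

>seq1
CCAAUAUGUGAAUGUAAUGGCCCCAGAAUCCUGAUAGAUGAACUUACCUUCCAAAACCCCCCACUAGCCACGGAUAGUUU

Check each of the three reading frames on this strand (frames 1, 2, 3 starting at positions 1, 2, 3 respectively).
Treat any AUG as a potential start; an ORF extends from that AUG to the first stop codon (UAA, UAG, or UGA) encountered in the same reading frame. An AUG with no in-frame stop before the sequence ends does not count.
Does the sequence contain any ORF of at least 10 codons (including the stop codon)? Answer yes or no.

yes

Frame 1: CCA AUA UGU GAA UGU AAU GGC CCC AGA AUC CUG AUA GAU GAA CUU ACC UUC CAA AAC CCC CCA CUA GCC ACG GAU AGU — no AUG→stop ORF.
Frame 2: CAA UAU GUG AAU GUA AUG GCC CCA GAA UCC UGA UAG AUG AAC UUA CCU UCC AAA ACC CCC CAC UAG CCA CGG AUA GUU — AUG at 17, stop UGA at 32 → 18 nt; AUG at 38, stop UAG at 65 → 30 nt.
Frame 3: AAU AUG UGA AUG UAA UGG CCC CAG AAU CCU GAU AGA UGA ACU UAC CUU CCA AAA CCC CCC ACU AGC CAC GGA UAG UUU — AUG at 6, stop UGA at 9 → 6 nt; AUG at 12, stop UAA at 15 → 6 nt.
Frame 2 has an ORF of 10 codons (positions 38–67) ≥ 10, so yes.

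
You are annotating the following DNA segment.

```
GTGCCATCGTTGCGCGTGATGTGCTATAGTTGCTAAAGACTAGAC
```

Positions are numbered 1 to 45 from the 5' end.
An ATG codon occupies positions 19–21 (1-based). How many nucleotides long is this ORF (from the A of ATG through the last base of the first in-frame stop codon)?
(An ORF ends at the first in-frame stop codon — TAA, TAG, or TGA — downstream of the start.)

18

Codons from position 19: ATG (19–21), TGC (22–24), TAT (25–27), AGT (28–30), TGC (31–33), TAA (34–36).
TAA is the first in-frame stop; ORF spans 19–36, 18 nucleotides.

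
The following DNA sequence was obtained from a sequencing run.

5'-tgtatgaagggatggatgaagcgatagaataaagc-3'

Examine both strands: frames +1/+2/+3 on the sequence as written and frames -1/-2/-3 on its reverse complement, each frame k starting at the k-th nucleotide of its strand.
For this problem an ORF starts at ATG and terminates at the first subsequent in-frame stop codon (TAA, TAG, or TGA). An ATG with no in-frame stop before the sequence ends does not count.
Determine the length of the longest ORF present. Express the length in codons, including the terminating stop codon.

Reverse complement (5'→3'): GCTTTATTCTATCGCTTCATCCATCCCTTCATACA
Frame +1: TGT ATG AAG GGA TGG ATG AAG CGA TAG AAT AAA — ATG at 4, stop TAG at 25 → 24 nt; ATG at 16, stop TAG at 25 → 12 nt.
Frame +2: GTA TGA AGG GAT GGA TGA AGC GAT AGA ATA AAG — no ATG→stop ORF.
Frame +3: TAT GAA GGG ATG GAT GAA GCG ATA GAA TAA AGC — ATG at 12, stop TAA at 30 → 21 nt.
Frame -1: GCT TTA TTC TAT CGC TTC ATC CAT CCC TTC ATA — no ATG→stop ORF.
Frame -2: CTT TAT TCT ATC GCT TCA TCC ATC CCT TCA TAC — no ATG→stop ORF.
Frame -3: TTT ATT CTA TCG CTT CAT CCA TCC CTT CAT ACA — no ATG→stop ORF.
Longest: frame +1, positions 4–27, 24 nt = 8 codons = 7 aa. → 8 codons.

8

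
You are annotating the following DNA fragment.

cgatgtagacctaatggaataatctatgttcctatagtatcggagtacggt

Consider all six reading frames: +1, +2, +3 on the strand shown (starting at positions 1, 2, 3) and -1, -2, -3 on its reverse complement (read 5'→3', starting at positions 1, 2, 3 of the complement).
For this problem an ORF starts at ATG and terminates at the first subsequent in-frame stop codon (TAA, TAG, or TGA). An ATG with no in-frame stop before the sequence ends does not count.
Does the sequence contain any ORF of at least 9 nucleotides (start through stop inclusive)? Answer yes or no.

yes

Reverse complement (5'→3'): ACCGTACTCCGATACTATAGGAACATAGATTATTCCATTAGGTCTACATCG
Frame +1: CGA TGT AGA CCT AAT GGA ATA ATC TAT GTT CCT ATA GTA TCG GAG TAC GGT — no ATG→stop ORF.
Frame +2: GAT GTA GAC CTA ATG GAA TAA TCT ATG TTC CTA TAG TAT CGG AGT ACG — ATG at 14, stop TAA at 20 → 9 nt; ATG at 26, stop TAG at 35 → 12 nt.
Frame +3: ATG TAG ACC TAA TGG AAT AAT CTA TGT TCC TAT AGT ATC GGA GTA CGG — ATG at 3, stop TAG at 6 → 6 nt.
Frame -1: ACC GTA CTC CGA TAC TAT AGG AAC ATA GAT TAT TCC ATT AGG TCT ACA TCG — no ATG→stop ORF.
Frame -2: CCG TAC TCC GAT ACT ATA GGA ACA TAG ATT ATT CCA TTA GGT CTA CAT — no ATG→stop ORF.
Frame -3: CGT ACT CCG ATA CTA TAG GAA CAT AGA TTA TTC CAT TAG GTC TAC ATC — no ATG→stop ORF.
Frame +2 has an ORF of 9 nucleotides (positions 14–22) ≥ 9, so yes.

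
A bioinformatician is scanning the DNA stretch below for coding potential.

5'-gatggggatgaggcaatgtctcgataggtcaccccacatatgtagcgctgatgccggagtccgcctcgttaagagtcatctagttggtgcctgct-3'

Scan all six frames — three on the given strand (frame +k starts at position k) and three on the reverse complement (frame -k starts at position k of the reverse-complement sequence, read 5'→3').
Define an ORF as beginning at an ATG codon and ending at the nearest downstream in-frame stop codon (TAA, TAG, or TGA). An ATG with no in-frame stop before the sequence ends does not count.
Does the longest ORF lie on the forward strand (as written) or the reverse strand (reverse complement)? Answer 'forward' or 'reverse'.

Reverse complement (5'→3'): AGCAGGCACCAACTAGATGACTCTTAACGAGGCGGACTCCGGCATCAGCGCTACATATGTGGGGTGACCTATCGAGACATTGCCTCATCCCCATC
Frame +1: GAT GGG GAT GAG GCA ATG TCT CGA TAG GTC ACC CCA CAT ATG TAG CGC TGA TGC CGG AGT CCG CCT CGT TAA GAG TCA TCT AGT TGG TGC CTG — ATG at 16, stop TAG at 25 → 12 nt; ATG at 40, stop TAG at 43 → 6 nt.
Frame +2: ATG GGG ATG AGG CAA TGT CTC GAT AGG TCA CCC CAC ATA TGT AGC GCT GAT GCC GGA GTC CGC CTC GTT AAG AGT CAT CTA GTT GGT GCC TGC — no ATG→stop ORF.
Frame +3: TGG GGA TGA GGC AAT GTC TCG ATA GGT CAC CCC ACA TAT GTA GCG CTG ATG CCG GAG TCC GCC TCG TTA AGA GTC ATC TAG TTG GTG CCT GCT — ATG at 51, stop TAG at 81 → 33 nt.
Frame -1: AGC AGG CAC CAA CTA GAT GAC TCT TAA CGA GGC GGA CTC CGG CAT CAG CGC TAC ATA TGT GGG GTG ACC TAT CGA GAC ATT GCC TCA TCC CCA — no ATG→stop ORF.
Frame -2: GCA GGC ACC AAC TAG ATG ACT CTT AAC GAG GCG GAC TCC GGC ATC AGC GCT ACA TAT GTG GGG TGA CCT ATC GAG ACA TTG CCT CAT CCC CAT — ATG at 17, stop TGA at 65 → 51 nt.
Frame -3: CAG GCA CCA ACT AGA TGA CTC TTA ACG AGG CGG ACT CCG GCA TCA GCG CTA CAT ATG TGG GGT GAC CTA TCG AGA CAT TGC CTC ATC CCC ATC — no ATG→stop ORF.
Forward-strand max 33 nt; reverse-strand max 51 nt. The reverse strand has the longer ORF.

reverse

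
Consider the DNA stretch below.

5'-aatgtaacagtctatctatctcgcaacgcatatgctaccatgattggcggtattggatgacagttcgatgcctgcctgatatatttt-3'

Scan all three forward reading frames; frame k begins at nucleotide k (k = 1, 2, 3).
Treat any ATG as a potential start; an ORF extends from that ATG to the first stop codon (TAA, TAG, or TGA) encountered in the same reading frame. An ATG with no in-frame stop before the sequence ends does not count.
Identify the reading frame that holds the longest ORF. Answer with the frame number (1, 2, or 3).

Frame 1: AAT GTA ACA GTC TAT CTA TCT CGC AAC GCA TAT GCT ACC ATG ATT GGC GGT ATT GGA TGA CAG TTC GAT GCC TGC CTG ATA TAT TTT — ATG at 40, stop TGA at 58 → 21 nt.
Frame 2: ATG TAA CAG TCT ATC TAT CTC GCA ACG CAT ATG CTA CCA TGA TTG GCG GTA TTG GAT GAC AGT TCG ATG CCT GCC TGA TAT ATT — ATG at 2, stop TAA at 5 → 6 nt; ATG at 32, stop TGA at 41 → 12 nt; ATG at 68, stop TGA at 77 → 12 nt.
Frame 3: TGT AAC AGT CTA TCT ATC TCG CAA CGC ATA TGC TAC CAT GAT TGG CGG TAT TGG ATG ACA GTT CGA TGC CTG CCT GAT ATA TTT — no ATG→stop ORF.
Longest ORF is 21 nt in frame 1 (positions 40–60).

1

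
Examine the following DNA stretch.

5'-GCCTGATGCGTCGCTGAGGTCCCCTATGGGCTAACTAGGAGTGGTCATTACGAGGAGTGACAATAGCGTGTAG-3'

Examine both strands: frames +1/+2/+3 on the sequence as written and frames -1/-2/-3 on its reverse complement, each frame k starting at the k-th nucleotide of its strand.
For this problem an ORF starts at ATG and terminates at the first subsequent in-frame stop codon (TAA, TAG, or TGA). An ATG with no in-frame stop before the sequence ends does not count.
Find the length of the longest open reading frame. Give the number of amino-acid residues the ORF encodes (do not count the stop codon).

Reverse complement (5'→3'): CTACACGCTATTGTCACTCCTCGTAATGACCACTCCTAGTTAGCCCATAGGGGACCTCAGCGACGCATCAGGC
Frame +1: GCC TGA TGC GTC GCT GAG GTC CCC TAT GGG CTA ACT AGG AGT GGT CAT TAC GAG GAG TGA CAA TAG CGT GTA — no ATG→stop ORF.
Frame +2: CCT GAT GCG TCG CTG AGG TCC CCT ATG GGC TAA CTA GGA GTG GTC ATT ACG AGG AGT GAC AAT AGC GTG TAG — ATG at 26, stop TAA at 32 → 9 nt.
Frame +3: CTG ATG CGT CGC TGA GGT CCC CTA TGG GCT AAC TAG GAG TGG TCA TTA CGA GGA GTG ACA ATA GCG TGT — ATG at 6, stop TGA at 15 → 12 nt.
Frame -1: CTA CAC GCT ATT GTC ACT CCT CGT AAT GAC CAC TCC TAG TTA GCC CAT AGG GGA CCT CAG CGA CGC ATC AGG — no ATG→stop ORF.
Frame -2: TAC ACG CTA TTG TCA CTC CTC GTA ATG ACC ACT CCT AGT TAG CCC ATA GGG GAC CTC AGC GAC GCA TCA GGC — ATG at 26, stop TAG at 41 → 18 nt.
Frame -3: ACA CGC TAT TGT CAC TCC TCG TAA TGA CCA CTC CTA GTT AGC CCA TAG GGG ACC TCA GCG ACG CAT CAG — no ATG→stop ORF.
Longest: frame -2, positions 26–43, 18 nt = 6 codons = 5 aa. → 5 amino acids.

5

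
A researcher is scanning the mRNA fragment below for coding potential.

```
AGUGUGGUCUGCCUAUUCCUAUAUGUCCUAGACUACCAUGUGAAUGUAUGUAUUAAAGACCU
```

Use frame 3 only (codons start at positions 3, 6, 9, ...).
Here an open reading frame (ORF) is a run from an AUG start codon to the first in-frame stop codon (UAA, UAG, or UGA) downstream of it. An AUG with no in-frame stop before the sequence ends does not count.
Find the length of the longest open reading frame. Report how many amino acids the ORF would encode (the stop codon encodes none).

Frame 3: UGU GGU CUG CCU AUU CCU AUA UGU CCU AGA CUA CCA UGU GAA UGU AUG UAU UAA AGA CCU — AUG at 48, stop UAA at 54 → 9 nt.
Longest: frame 3, positions 48–56, 9 nt = 3 codons = 2 aa. → 2 amino acids.

2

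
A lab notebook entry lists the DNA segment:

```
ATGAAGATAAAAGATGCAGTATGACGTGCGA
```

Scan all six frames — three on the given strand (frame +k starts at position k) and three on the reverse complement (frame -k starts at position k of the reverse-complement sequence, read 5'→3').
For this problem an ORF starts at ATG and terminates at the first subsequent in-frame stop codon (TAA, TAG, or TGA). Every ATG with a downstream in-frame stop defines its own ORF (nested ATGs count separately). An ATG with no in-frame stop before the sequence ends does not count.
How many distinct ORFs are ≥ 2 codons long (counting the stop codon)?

1

Reverse complement (5'→3'): TCGCACGTCATACTGCATCTTTTATCTTCAT
Frame +1: ATG AAG ATA AAA GAT GCA GTA TGA CGT GCG — ATG at 1, stop TGA at 22 → 24 nt.
Frame +2: TGA AGA TAA AAG ATG CAG TAT GAC GTG CGA — no ATG→stop ORF.
Frame +3: GAA GAT AAA AGA TGC AGT ATG ACG TGC — no ATG→stop ORF.
Frame -1: TCG CAC GTC ATA CTG CAT CTT TTA TCT TCA — no ATG→stop ORF.
Frame -2: CGC ACG TCA TAC TGC ATC TTT TAT CTT CAT — no ATG→stop ORF.
Frame -3: GCA CGT CAT ACT GCA TCT TTT ATC TTC — no ATG→stop ORF.
ORFs ≥ 2 codons: frame +1 1–24 (8 codons). Count = 1.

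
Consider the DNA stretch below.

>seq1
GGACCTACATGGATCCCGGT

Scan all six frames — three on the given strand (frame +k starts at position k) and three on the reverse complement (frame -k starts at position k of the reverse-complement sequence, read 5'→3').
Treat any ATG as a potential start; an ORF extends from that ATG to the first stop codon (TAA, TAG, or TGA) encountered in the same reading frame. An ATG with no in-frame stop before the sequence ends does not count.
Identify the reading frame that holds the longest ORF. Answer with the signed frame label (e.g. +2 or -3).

-2

Reverse complement (5'→3'): ACCGGGATCCATGTAGGTCC
Frame +1: GGA CCT ACA TGG ATC CCG — no ATG→stop ORF.
Frame +2: GAC CTA CAT GGA TCC CGG — no ATG→stop ORF.
Frame +3: ACC TAC ATG GAT CCC GGT — no ATG→stop ORF.
Frame -1: ACC GGG ATC CAT GTA GGT — no ATG→stop ORF.
Frame -2: CCG GGA TCC ATG TAG GTC — ATG at 11, stop TAG at 14 → 6 nt.
Frame -3: CGG GAT CCA TGT AGG TCC — no ATG→stop ORF.
Longest ORF is 6 nt in frame -2 (positions 11–16).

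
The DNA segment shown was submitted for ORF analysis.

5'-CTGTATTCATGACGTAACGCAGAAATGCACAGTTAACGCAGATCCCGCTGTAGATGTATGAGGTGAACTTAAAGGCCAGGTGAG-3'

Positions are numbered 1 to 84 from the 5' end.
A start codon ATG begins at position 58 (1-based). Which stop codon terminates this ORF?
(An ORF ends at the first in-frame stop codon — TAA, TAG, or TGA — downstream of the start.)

Codons from position 58: ATG (58–60), AGG (61–63), TGA (64–66).
The first in-frame stop codon is TGA.

TGA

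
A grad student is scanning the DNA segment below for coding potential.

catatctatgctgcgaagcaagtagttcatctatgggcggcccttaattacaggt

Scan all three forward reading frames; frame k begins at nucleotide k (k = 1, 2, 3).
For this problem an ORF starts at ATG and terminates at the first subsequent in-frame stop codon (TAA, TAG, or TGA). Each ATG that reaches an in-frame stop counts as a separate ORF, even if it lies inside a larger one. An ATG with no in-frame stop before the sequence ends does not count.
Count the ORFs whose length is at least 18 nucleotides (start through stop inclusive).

1

Frame 1: CAT ATC TAT GCT GCG AAG CAA GTA GTT CAT CTA TGG GCG GCC CTT AAT TAC AGG — no ATG→stop ORF.
Frame 2: ATA TCT ATG CTG CGA AGC AAG TAG TTC ATC TAT GGG CGG CCC TTA ATT ACA GGT — ATG at 8, stop TAG at 23 → 18 nt.
Frame 3: TAT CTA TGC TGC GAA GCA AGT AGT TCA TCT ATG GGC GGC CCT TAA TTA CAG — ATG at 33, stop TAA at 45 → 15 nt.
ORFs ≥ 18 nucleotides: frame 2 8–25 (18 nucleotides). Count = 1.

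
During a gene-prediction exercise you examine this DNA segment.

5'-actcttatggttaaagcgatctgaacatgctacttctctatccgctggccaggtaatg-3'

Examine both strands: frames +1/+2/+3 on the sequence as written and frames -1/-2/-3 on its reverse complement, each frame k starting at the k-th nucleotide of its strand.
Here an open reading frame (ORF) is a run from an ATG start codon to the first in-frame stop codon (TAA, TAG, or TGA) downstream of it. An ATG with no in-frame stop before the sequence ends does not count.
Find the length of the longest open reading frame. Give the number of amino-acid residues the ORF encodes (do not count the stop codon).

Reverse complement (5'→3'): CATTACCTGGCCAGCGGATAGAGAAGTAGCATGTTCAGATCGCTTTAACCATAAGAGT
Frame +1: ACT CTT ATG GTT AAA GCG ATC TGA ACA TGC TAC TTC TCT ATC CGC TGG CCA GGT AAT — ATG at 7, stop TGA at 22 → 18 nt.
Frame +2: CTC TTA TGG TTA AAG CGA TCT GAA CAT GCT ACT TCT CTA TCC GCT GGC CAG GTA ATG — no ATG→stop ORF.
Frame +3: TCT TAT GGT TAA AGC GAT CTG AAC ATG CTA CTT CTC TAT CCG CTG GCC AGG TAA — ATG at 27, stop TAA at 54 → 30 nt.
Frame -1: CAT TAC CTG GCC AGC GGA TAG AGA AGT AGC ATG TTC AGA TCG CTT TAA CCA TAA GAG — ATG at 31, stop TAA at 46 → 18 nt.
Frame -2: ATT ACC TGG CCA GCG GAT AGA GAA GTA GCA TGT TCA GAT CGC TTT AAC CAT AAG AGT — no ATG→stop ORF.
Frame -3: TTA CCT GGC CAG CGG ATA GAG AAG TAG CAT GTT CAG ATC GCT TTA ACC ATA AGA — no ATG→stop ORF.
Longest: frame +3, positions 27–56, 30 nt = 10 codons = 9 aa. → 9 amino acids.

9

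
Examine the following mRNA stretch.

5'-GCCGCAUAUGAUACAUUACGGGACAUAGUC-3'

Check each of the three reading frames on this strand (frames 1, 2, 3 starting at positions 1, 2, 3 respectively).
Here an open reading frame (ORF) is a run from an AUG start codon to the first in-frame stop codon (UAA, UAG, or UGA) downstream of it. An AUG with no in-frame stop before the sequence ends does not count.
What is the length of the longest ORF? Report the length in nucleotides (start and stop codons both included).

21

Frame 1: GCC GCA UAU GAU ACA UUA CGG GAC AUA GUC — no AUG→stop ORF.
Frame 2: CCG CAU AUG AUA CAU UAC GGG ACA UAG — AUG at 8, stop UAG at 26 → 21 nt.
Frame 3: CGC AUA UGA UAC AUU ACG GGA CAU AGU — no AUG→stop ORF.
Longest: frame 2, positions 8–28, 21 nt = 7 codons = 6 aa. → 21 nucleotides.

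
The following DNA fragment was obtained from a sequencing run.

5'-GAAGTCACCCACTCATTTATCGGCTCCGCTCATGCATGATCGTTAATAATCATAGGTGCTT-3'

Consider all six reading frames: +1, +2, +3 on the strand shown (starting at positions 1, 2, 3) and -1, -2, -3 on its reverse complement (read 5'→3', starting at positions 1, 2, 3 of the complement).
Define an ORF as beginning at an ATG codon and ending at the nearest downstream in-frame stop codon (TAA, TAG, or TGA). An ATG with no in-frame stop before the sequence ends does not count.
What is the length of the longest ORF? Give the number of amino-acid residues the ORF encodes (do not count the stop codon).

Reverse complement (5'→3'): AAGCACCTATGATTATTAACGATCATGCATGAGCGGAGCCGATAAATGAGTGGGTGACTTC
Frame +1: GAA GTC ACC CAC TCA TTT ATC GGC TCC GCT CAT GCA TGA TCG TTA ATA ATC ATA GGT GCT — no ATG→stop ORF.
Frame +2: AAG TCA CCC ACT CAT TTA TCG GCT CCG CTC ATG CAT GAT CGT TAA TAA TCA TAG GTG CTT — ATG at 32, stop TAA at 44 → 15 nt.
Frame +3: AGT CAC CCA CTC ATT TAT CGG CTC CGC TCA TGC ATG ATC GTT AAT AAT CAT AGG TGC — no ATG→stop ORF.
Frame -1: AAG CAC CTA TGA TTA TTA ACG ATC ATG CAT GAG CGG AGC CGA TAA ATG AGT GGG TGA CTT — ATG at 25, stop TAA at 43 → 21 nt; ATG at 46, stop TGA at 55 → 12 nt.
Frame -2: AGC ACC TAT GAT TAT TAA CGA TCA TGC ATG AGC GGA GCC GAT AAA TGA GTG GGT GAC TTC — ATG at 29, stop TGA at 47 → 21 nt.
Frame -3: GCA CCT ATG ATT ATT AAC GAT CAT GCA TGA GCG GAG CCG ATA AAT GAG TGG GTG ACT — ATG at 9, stop TGA at 30 → 24 nt.
Longest: frame -3, positions 9–32, 24 nt = 8 codons = 7 aa. → 7 amino acids.

7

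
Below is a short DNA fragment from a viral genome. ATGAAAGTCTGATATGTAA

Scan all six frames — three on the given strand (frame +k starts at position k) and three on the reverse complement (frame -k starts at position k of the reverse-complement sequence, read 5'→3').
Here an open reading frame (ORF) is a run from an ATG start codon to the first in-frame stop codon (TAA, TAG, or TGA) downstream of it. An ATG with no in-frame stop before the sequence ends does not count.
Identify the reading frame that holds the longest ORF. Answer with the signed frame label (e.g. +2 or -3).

+1

Reverse complement (5'→3'): TTACATATCAGACTTTCAT
Frame +1: ATG AAA GTC TGA TAT GTA — ATG at 1, stop TGA at 10 → 12 nt.
Frame +2: TGA AAG TCT GAT ATG TAA — ATG at 14, stop TAA at 17 → 6 nt.
Frame +3: GAA AGT CTG ATA TGT — no ATG→stop ORF.
Frame -1: TTA CAT ATC AGA CTT TCA — no ATG→stop ORF.
Frame -2: TAC ATA TCA GAC TTT CAT — no ATG→stop ORF.
Frame -3: ACA TAT CAG ACT TTC — no ATG→stop ORF.
Longest ORF is 12 nt in frame +1 (positions 1–12).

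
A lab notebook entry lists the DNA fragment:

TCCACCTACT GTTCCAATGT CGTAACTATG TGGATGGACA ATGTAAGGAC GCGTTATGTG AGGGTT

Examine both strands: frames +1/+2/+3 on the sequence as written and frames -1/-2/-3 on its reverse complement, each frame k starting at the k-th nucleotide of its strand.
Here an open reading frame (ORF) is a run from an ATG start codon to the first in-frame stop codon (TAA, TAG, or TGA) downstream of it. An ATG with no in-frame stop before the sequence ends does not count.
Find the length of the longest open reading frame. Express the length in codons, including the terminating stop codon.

Reverse complement (5'→3'): AACCCTCACATAACGCGTCCTTACATTGTCCATCCACATAGTTACGACATTGGAACAGTAGGTGGA
Frame +1: TCC ACC TAC TGT TCC AAT GTC GTA ACT ATG TGG ATG GAC AAT GTA AGG ACG CGT TAT GTG AGG GTT — no ATG→stop ORF.
Frame +2: CCA CCT ACT GTT CCA ATG TCG TAA CTA TGT GGA TGG ACA ATG TAA GGA CGC GTT ATG TGA GGG — ATG at 17, stop TAA at 23 → 9 nt; ATG at 41, stop TAA at 44 → 6 nt; ATG at 56, stop TGA at 59 → 6 nt.
Frame +3: CAC CTA CTG TTC CAA TGT CGT AAC TAT GTG GAT GGA CAA TGT AAG GAC GCG TTA TGT GAG GGT — no ATG→stop ORF.
Frame -1: AAC CCT CAC ATA ACG CGT CCT TAC ATT GTC CAT CCA CAT AGT TAC GAC ATT GGA ACA GTA GGT GGA — no ATG→stop ORF.
Frame -2: ACC CTC ACA TAA CGC GTC CTT ACA TTG TCC ATC CAC ATA GTT ACG ACA TTG GAA CAG TAG GTG — no ATG→stop ORF.
Frame -3: CCC TCA CAT AAC GCG TCC TTA CAT TGT CCA TCC ACA TAG TTA CGA CAT TGG AAC AGT AGG TGG — no ATG→stop ORF.
Longest: frame +2, positions 17–25, 9 nt = 3 codons = 2 aa. → 3 codons.

3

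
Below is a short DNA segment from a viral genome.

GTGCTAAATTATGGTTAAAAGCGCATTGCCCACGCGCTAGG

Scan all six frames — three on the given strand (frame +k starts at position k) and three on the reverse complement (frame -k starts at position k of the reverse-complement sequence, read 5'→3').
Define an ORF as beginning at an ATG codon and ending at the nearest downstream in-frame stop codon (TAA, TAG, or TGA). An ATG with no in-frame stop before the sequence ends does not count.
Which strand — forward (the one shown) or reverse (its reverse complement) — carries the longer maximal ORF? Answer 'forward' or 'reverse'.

Reverse complement (5'→3'): CCTAGCGCGTGGGCAATGCGCTTTTAACCATAATTTAGCAC
Frame +1: GTG CTA AAT TAT GGT TAA AAG CGC ATT GCC CAC GCG CTA — no ATG→stop ORF.
Frame +2: TGC TAA ATT ATG GTT AAA AGC GCA TTG CCC ACG CGC TAG — ATG at 11, stop TAG at 38 → 30 nt.
Frame +3: GCT AAA TTA TGG TTA AAA GCG CAT TGC CCA CGC GCT AGG — no ATG→stop ORF.
Frame -1: CCT AGC GCG TGG GCA ATG CGC TTT TAA CCA TAA TTT AGC — ATG at 16, stop TAA at 25 → 12 nt.
Frame -2: CTA GCG CGT GGG CAA TGC GCT TTT AAC CAT AAT TTA GCA — no ATG→stop ORF.
Frame -3: TAG CGC GTG GGC AAT GCG CTT TTA ACC ATA ATT TAG CAC — no ATG→stop ORF.
Forward-strand max 30 nt; reverse-strand max 12 nt. The forward strand has the longer ORF.

forward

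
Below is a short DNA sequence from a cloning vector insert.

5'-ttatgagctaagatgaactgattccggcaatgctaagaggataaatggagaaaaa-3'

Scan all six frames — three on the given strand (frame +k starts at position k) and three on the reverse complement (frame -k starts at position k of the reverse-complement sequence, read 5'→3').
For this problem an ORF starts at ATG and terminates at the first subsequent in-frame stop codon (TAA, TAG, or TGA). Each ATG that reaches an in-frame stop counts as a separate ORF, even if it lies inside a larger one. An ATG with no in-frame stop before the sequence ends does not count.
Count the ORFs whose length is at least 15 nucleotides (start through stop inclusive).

1

Reverse complement (5'→3'): TTTTTCTCCATTTATCCTCTTAGCATTGCCGGAATCAGTTCATCTTAGCTCATAA
Frame +1: TTA TGA GCT AAG ATG AAC TGA TTC CGG CAA TGC TAA GAG GAT AAA TGG AGA AAA — ATG at 13, stop TGA at 19 → 9 nt.
Frame +2: TAT GAG CTA AGA TGA ACT GAT TCC GGC AAT GCT AAG AGG ATA AAT GGA GAA AAA — no ATG→stop ORF.
Frame +3: ATG AGC TAA GAT GAA CTG ATT CCG GCA ATG CTA AGA GGA TAA ATG GAG AAA — ATG at 3, stop TAA at 9 → 9 nt; ATG at 30, stop TAA at 42 → 15 nt.
Frame -1: TTT TTC TCC ATT TAT CCT CTT AGC ATT GCC GGA ATC AGT TCA TCT TAG CTC ATA — no ATG→stop ORF.
Frame -2: TTT TCT CCA TTT ATC CTC TTA GCA TTG CCG GAA TCA GTT CAT CTT AGC TCA TAA — no ATG→stop ORF.
Frame -3: TTT CTC CAT TTA TCC TCT TAG CAT TGC CGG AAT CAG TTC ATC TTA GCT CAT — no ATG→stop ORF.
ORFs ≥ 15 nucleotides: frame +3 30–44 (15 nucleotides). Count = 1.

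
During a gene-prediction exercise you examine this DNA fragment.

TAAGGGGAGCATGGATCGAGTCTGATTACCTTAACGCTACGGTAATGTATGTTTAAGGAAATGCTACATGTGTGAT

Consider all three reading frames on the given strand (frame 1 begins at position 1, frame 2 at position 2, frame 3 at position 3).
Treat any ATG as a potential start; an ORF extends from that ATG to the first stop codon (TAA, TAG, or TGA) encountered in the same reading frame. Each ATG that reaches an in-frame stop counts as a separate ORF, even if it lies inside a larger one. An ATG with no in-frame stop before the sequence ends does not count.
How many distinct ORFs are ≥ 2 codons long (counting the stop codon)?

Frame 1: TAA GGG GAG CAT GGA TCG AGT CTG ATT ACC TTA ACG CTA CGG TAA TGT ATG TTT AAG GAA ATG CTA CAT GTG TGA — ATG at 49, stop TGA at 73 → 27 nt; ATG at 61, stop TGA at 73 → 15 nt.
Frame 2: AAG GGG AGC ATG GAT CGA GTC TGA TTA CCT TAA CGC TAC GGT AAT GTA TGT TTA AGG AAA TGC TAC ATG TGT GAT — ATG at 11, stop TGA at 23 → 15 nt.
Frame 3: AGG GGA GCA TGG ATC GAG TCT GAT TAC CTT AAC GCT ACG GTA ATG TAT GTT TAA GGA AAT GCT ACA TGT GTG — ATG at 45, stop TAA at 54 → 12 nt.
ORFs ≥ 2 codons: frame 1 49–75 (9 codons), frame 1 61–75 (5 codons), frame 2 11–25 (5 codons), frame 3 45–56 (4 codons). Count = 4.

4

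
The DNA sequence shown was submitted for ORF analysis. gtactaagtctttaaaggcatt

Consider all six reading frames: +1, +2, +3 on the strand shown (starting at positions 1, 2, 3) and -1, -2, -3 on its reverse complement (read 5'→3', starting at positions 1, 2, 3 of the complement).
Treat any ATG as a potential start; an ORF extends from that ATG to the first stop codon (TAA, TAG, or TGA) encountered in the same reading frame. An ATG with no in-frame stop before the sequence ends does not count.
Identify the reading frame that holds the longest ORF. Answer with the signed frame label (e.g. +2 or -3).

-2

Reverse complement (5'→3'): AATGCCTTTAAAGACTTAGTAC
Frame +1: GTA CTA AGT CTT TAA AGG CAT — no ATG→stop ORF.
Frame +2: TAC TAA GTC TTT AAA GGC ATT — no ATG→stop ORF.
Frame +3: ACT AAG TCT TTA AAG GCA — no ATG→stop ORF.
Frame -1: AAT GCC TTT AAA GAC TTA GTA — no ATG→stop ORF.
Frame -2: ATG CCT TTA AAG ACT TAG TAC — ATG at 2, stop TAG at 17 → 18 nt.
Frame -3: TGC CTT TAA AGA CTT AGT — no ATG→stop ORF.
Longest ORF is 18 nt in frame -2 (positions 2–19).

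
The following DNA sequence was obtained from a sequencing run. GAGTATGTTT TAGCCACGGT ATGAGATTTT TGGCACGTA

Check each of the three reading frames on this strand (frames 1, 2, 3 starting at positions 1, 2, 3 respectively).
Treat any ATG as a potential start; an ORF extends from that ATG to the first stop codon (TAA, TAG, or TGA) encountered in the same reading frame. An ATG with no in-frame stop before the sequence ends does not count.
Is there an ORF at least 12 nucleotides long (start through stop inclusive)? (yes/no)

Frame 1: GAG TAT GTT TTA GCC ACG GTA TGA GAT TTT TGG CAC GTA — no ATG→stop ORF.
Frame 2: AGT ATG TTT TAG CCA CGG TAT GAG ATT TTT GGC ACG — ATG at 5, stop TAG at 11 → 9 nt.
Frame 3: GTA TGT TTT AGC CAC GGT ATG AGA TTT TTG GCA CGT — no ATG→stop ORF.
Largest ORF found is 9 nucleotides < 12, so no.

no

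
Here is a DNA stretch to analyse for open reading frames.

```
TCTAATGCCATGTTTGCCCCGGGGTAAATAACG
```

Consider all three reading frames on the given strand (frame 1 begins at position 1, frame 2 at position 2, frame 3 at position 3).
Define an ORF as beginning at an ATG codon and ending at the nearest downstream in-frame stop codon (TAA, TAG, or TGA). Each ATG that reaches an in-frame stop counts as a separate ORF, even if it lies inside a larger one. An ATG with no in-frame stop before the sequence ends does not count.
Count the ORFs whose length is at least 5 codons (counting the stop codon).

2

Frame 1: TCT AAT GCC ATG TTT GCC CCG GGG TAA ATA ACG — ATG at 10, stop TAA at 25 → 18 nt.
Frame 2: CTA ATG CCA TGT TTG CCC CGG GGT AAA TAA — ATG at 5, stop TAA at 29 → 27 nt.
Frame 3: TAA TGC CAT GTT TGC CCC GGG GTA AAT AAC — no ATG→stop ORF.
ORFs ≥ 5 codons: frame 1 10–27 (6 codons), frame 2 5–31 (9 codons). Count = 2.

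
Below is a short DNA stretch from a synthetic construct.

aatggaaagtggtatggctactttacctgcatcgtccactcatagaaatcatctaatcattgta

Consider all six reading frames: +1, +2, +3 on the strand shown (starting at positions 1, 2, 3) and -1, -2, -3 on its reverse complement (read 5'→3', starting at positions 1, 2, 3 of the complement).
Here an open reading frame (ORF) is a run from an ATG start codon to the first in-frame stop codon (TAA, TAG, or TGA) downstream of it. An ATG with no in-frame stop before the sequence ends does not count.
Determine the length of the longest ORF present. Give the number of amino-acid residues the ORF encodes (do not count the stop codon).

9

Reverse complement (5'→3'): TACAATGATTAGATGATTTCTATGAGTGGACGATGCAGGTAAAGTAGCCATACCACTTTCCATT
Frame +1: AAT GGA AAG TGG TAT GGC TAC TTT ACC TGC ATC GTC CAC TCA TAG AAA TCA TCT AAT CAT TGT — no ATG→stop ORF.
Frame +2: ATG GAA AGT GGT ATG GCT ACT TTA CCT GCA TCG TCC ACT CAT AGA AAT CAT CTA ATC ATT GTA — no ATG→stop ORF.
Frame +3: TGG AAA GTG GTA TGG CTA CTT TAC CTG CAT CGT CCA CTC ATA GAA ATC ATC TAA TCA TTG — no ATG→stop ORF.
Frame -1: TAC AAT GAT TAG ATG ATT TCT ATG AGT GGA CGA TGC AGG TAA AGT AGC CAT ACC ACT TTC CAT — ATG at 13, stop TAA at 40 → 30 nt; ATG at 22, stop TAA at 40 → 21 nt.
Frame -2: ACA ATG ATT AGA TGA TTT CTA TGA GTG GAC GAT GCA GGT AAA GTA GCC ATA CCA CTT TCC ATT — ATG at 5, stop TGA at 14 → 12 nt.
Frame -3: CAA TGA TTA GAT GAT TTC TAT GAG TGG ACG ATG CAG GTA AAG TAG CCA TAC CAC TTT CCA — ATG at 33, stop TAG at 45 → 15 nt.
Longest: frame -1, positions 13–42, 30 nt = 10 codons = 9 aa. → 9 amino acids.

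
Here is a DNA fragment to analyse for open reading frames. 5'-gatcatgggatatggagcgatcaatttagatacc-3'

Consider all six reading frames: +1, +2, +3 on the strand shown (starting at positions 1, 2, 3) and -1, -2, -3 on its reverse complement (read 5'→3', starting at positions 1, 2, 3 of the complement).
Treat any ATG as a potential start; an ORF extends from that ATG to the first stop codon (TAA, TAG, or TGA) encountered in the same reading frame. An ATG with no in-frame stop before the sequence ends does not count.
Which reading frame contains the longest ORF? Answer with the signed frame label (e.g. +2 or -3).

+3

Reverse complement (5'→3'): GGTATCTAAATTGATCGCTCCATATCCCATGATC
Frame +1: GAT CAT GGG ATA TGG AGC GAT CAA TTT AGA TAC — no ATG→stop ORF.
Frame +2: ATC ATG GGA TAT GGA GCG ATC AAT TTA GAT ACC — no ATG→stop ORF.
Frame +3: TCA TGG GAT ATG GAG CGA TCA ATT TAG ATA — ATG at 12, stop TAG at 27 → 18 nt.
Frame -1: GGT ATC TAA ATT GAT CGC TCC ATA TCC CAT GAT — no ATG→stop ORF.
Frame -2: GTA TCT AAA TTG ATC GCT CCA TAT CCC ATG ATC — no ATG→stop ORF.
Frame -3: TAT CTA AAT TGA TCG CTC CAT ATC CCA TGA — no ATG→stop ORF.
Longest ORF is 18 nt in frame +3 (positions 12–29).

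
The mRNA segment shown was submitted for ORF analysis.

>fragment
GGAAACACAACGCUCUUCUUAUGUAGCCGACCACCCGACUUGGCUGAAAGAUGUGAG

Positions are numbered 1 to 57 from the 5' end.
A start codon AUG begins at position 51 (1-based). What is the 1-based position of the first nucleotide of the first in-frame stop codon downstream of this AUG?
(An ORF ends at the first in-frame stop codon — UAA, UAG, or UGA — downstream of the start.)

54

Codons from position 51: AUG (51–53), UGA (54–56).
UGA is a stop codon; it begins at position 54.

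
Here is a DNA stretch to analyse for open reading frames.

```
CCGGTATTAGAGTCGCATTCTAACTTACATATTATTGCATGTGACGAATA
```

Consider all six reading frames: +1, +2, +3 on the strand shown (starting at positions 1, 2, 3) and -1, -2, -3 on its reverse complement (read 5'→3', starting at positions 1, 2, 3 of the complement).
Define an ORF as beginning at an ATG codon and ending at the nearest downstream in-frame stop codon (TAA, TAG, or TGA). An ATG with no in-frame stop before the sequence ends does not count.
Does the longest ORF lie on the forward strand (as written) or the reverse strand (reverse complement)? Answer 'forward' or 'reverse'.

reverse

Reverse complement (5'→3'): TATTCGTCACATGCAATAATATGTAAGTTAGAATGCGACTCTAATACCGG
Frame +1: CCG GTA TTA GAG TCG CAT TCT AAC TTA CAT ATT ATT GCA TGT GAC GAA — no ATG→stop ORF.
Frame +2: CGG TAT TAG AGT CGC ATT CTA ACT TAC ATA TTA TTG CAT GTG ACG AAT — no ATG→stop ORF.
Frame +3: GGT ATT AGA GTC GCA TTC TAA CTT ACA TAT TAT TGC ATG TGA CGA ATA — ATG at 39, stop TGA at 42 → 6 nt.
Frame -1: TAT TCG TCA CAT GCA ATA ATA TGT AAG TTA GAA TGC GAC TCT AAT ACC — no ATG→stop ORF.
Frame -2: ATT CGT CAC ATG CAA TAA TAT GTA AGT TAG AAT GCG ACT CTA ATA CCG — ATG at 11, stop TAA at 17 → 9 nt.
Frame -3: TTC GTC ACA TGC AAT AAT ATG TAA GTT AGA ATG CGA CTC TAA TAC CGG — ATG at 21, stop TAA at 24 → 6 nt; ATG at 33, stop TAA at 42 → 12 nt.
Forward-strand max 6 nt; reverse-strand max 12 nt. The reverse strand has the longer ORF.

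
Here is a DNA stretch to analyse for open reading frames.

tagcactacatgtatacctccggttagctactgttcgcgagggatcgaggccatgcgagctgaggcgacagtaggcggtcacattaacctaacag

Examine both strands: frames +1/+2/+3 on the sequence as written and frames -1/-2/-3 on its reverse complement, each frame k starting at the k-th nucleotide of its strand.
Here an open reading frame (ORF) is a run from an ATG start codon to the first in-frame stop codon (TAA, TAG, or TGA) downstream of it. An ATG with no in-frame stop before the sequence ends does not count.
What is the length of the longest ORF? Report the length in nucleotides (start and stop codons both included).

Reverse complement (5'→3'): CTGTTAGGTTAATGTGACCGCCTACTGTCGCCTCAGCTCGCATGGCCTCGATCCCTCGCGAACAGTAGCTAACCGGAGGTATACATGTAGTGCTA
Frame +1: TAG CAC TAC ATG TAT ACC TCC GGT TAG CTA CTG TTC GCG AGG GAT CGA GGC CAT GCG AGC TGA GGC GAC AGT AGG CGG TCA CAT TAA CCT AAC — ATG at 10, stop TAG at 25 → 18 nt.
Frame +2: AGC ACT ACA TGT ATA CCT CCG GTT AGC TAC TGT TCG CGA GGG ATC GAG GCC ATG CGA GCT GAG GCG ACA GTA GGC GGT CAC ATT AAC CTA ACA — no ATG→stop ORF.
Frame +3: GCA CTA CAT GTA TAC CTC CGG TTA GCT ACT GTT CGC GAG GGA TCG AGG CCA TGC GAG CTG AGG CGA CAG TAG GCG GTC ACA TTA ACC TAA CAG — no ATG→stop ORF.
Frame -1: CTG TTA GGT TAA TGT GAC CGC CTA CTG TCG CCT CAG CTC GCA TGG CCT CGA TCC CTC GCG AAC AGT AGC TAA CCG GAG GTA TAC ATG TAG TGC — ATG at 85, stop TAG at 88 → 6 nt.
Frame -2: TGT TAG GTT AAT GTG ACC GCC TAC TGT CGC CTC AGC TCG CAT GGC CTC GAT CCC TCG CGA ACA GTA GCT AAC CGG AGG TAT ACA TGT AGT GCT — no ATG→stop ORF.
Frame -3: GTT AGG TTA ATG TGA CCG CCT ACT GTC GCC TCA GCT CGC ATG GCC TCG ATC CCT CGC GAA CAG TAG CTA ACC GGA GGT ATA CAT GTA GTG CTA — ATG at 12, stop TGA at 15 → 6 nt; ATG at 42, stop TAG at 66 → 27 nt.
Longest: frame -3, positions 42–68, 27 nt = 9 codons = 8 aa. → 27 nucleotides.

27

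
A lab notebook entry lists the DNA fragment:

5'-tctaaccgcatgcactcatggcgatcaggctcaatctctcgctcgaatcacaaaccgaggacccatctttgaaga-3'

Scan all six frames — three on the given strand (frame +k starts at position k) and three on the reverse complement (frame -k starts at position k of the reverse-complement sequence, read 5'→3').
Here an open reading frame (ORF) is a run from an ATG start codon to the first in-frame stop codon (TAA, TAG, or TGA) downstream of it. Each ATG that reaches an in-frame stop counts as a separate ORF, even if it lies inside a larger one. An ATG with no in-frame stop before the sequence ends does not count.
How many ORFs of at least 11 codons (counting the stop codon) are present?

2

Reverse complement (5'→3'): TCTTCAAAGATGGGTCCTCGGTTTGTGATTCGAGCGAGAGATTGAGCCTGATCGCCATGAGTGCATGCGGTTAGA
Frame +1: TCT AAC CGC ATG CAC TCA TGG CGA TCA GGC TCA ATC TCT CGC TCG AAT CAC AAA CCG AGG ACC CAT CTT TGA AGA — ATG at 10, stop TGA at 70 → 63 nt.
Frame +2: CTA ACC GCA TGC ACT CAT GGC GAT CAG GCT CAA TCT CTC GCT CGA ATC ACA AAC CGA GGA CCC ATC TTT GAA — no ATG→stop ORF.
Frame +3: TAA CCG CAT GCA CTC ATG GCG ATC AGG CTC AAT CTC TCG CTC GAA TCA CAA ACC GAG GAC CCA TCT TTG AAG — no ATG→stop ORF.
Frame -1: TCT TCA AAG ATG GGT CCT CGG TTT GTG ATT CGA GCG AGA GAT TGA GCC TGA TCG CCA TGA GTG CAT GCG GTT AGA — ATG at 10, stop TGA at 43 → 36 nt.
Frame -2: CTT CAA AGA TGG GTC CTC GGT TTG TGA TTC GAG CGA GAG ATT GAG CCT GAT CGC CAT GAG TGC ATG CGG TTA — no ATG→stop ORF.
Frame -3: TTC AAA GAT GGG TCC TCG GTT TGT GAT TCG AGC GAG AGA TTG AGC CTG ATC GCC ATG AGT GCA TGC GGT TAG — ATG at 57, stop TAG at 72 → 18 nt.
ORFs ≥ 11 codons: frame +1 10–72 (21 codons), frame -1 10–45 (12 codons). Count = 2.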